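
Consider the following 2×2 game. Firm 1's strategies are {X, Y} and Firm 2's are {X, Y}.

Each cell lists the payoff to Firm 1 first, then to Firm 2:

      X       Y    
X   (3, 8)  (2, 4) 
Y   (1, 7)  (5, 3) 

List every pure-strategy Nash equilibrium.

(X, X): Firm 1 gets 3 ≥ 1 from Y, and Firm 2 gets 8 ≥ 4 from Y — Nash equilibrium.
(X, Y): Firm 1 prefers Y (5 > 2); Firm 2 prefers X (8 > 4) — not an equilibrium.
(Y, X): Firm 1 prefers X (3 > 1) — not an equilibrium.
(Y, Y): Firm 2 prefers X (7 > 3) — not an equilibrium.

(X, X)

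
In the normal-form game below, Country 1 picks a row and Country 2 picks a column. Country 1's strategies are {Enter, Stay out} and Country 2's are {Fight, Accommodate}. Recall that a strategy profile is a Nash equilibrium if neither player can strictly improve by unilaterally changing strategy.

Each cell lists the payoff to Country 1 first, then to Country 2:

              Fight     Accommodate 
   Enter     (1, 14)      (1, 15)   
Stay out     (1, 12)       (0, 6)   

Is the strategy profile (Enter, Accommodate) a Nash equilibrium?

At (Enter, Accommodate), Country 1 earns 1; switching to Stay out would give 0, so Country 1 has no profitable deviation.
Country 2 earns 15; switching to Fight would give 14, so Country 2 has no profitable deviation.
Neither player can gain by a unilateral deviation, so this profile is a Nash equilibrium.

Yes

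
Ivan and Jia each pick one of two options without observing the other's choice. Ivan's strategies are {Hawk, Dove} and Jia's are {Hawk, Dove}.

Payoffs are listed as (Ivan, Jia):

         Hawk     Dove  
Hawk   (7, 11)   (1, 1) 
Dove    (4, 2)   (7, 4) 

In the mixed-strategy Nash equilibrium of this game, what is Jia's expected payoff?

First find x, the probability Ivan plays Hawk, from Jia's indifference between Hawk and Dove: 11x + 2(1−x) = x + 4(1−x), giving x = 1/6.
Since Jia is indifferent in equilibrium, Jia's expected payoff equals the payoff from either column against (1/6, 5/6). Using Hawk: 11(1/6) + 2(5/6) = 7/2.

7/2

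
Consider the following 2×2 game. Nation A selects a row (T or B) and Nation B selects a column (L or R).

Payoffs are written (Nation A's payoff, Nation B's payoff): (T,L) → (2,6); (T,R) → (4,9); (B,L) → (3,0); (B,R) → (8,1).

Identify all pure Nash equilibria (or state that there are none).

(B, R)

(T, L): Nation A prefers B (3 > 2); Nation B prefers R (9 > 6) — not an equilibrium.
(T, R): Nation A prefers B (8 > 4) — not an equilibrium.
(B, L): Nation B prefers R (1 > 0) — not an equilibrium.
(B, R): Nation A gets 8 ≥ 4 from T, and Nation B gets 1 ≥ 0 from L — Nash equilibrium.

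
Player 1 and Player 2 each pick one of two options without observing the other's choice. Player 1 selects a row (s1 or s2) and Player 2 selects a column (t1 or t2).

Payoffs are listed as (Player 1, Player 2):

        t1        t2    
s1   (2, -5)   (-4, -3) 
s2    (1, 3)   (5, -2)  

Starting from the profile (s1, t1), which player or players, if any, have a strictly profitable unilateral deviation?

Player 2

Player 1 at (s1, t1) earns 2; deviating to s2 yields 1 — not better.
Player 2 earns -5; deviating to t2 yields -3 — a strict improvement.
Only Player 2 has a strictly profitable deviation.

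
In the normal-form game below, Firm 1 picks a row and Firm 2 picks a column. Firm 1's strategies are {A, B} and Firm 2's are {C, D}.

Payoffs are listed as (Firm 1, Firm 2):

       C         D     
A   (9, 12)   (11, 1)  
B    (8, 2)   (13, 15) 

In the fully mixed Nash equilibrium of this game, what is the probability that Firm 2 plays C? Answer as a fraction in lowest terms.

2/3

Let y be the probability that Firm 2 plays C. In a completely mixed equilibrium, Firm 1 must be indifferent between A and B.
Firm 1's expected payoff from A is 9y + 11(1−y); from B it is 8y + 13(1−y).
Setting these equal: −2y + 11 = −5y + 13, so y = 2/3.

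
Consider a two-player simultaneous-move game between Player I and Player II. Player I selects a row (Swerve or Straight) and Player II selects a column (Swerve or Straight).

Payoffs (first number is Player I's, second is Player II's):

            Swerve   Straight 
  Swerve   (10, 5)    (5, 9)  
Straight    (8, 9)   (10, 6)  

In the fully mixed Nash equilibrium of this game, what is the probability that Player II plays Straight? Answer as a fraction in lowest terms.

2/7

Let c be the probability that Player II plays Swerve. In a completely mixed equilibrium, Player I must be indifferent between Swerve and Straight.
Player I's expected payoff from Swerve is 10c + 5(1−c); from Straight it is 8c + 10(1−c).
Setting these equal: 5c + 5 = −2c + 10, so c = 5/7.
Therefore Player II plays Straight with probability 1 − 5/7 = 2/7.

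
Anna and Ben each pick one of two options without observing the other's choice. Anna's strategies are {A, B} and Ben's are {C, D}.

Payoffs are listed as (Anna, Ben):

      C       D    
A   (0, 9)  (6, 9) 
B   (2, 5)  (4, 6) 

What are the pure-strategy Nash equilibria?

(A, C): Anna prefers B (2 > 0) — not an equilibrium.
(A, D): Anna gets 6 ≥ 4 from B, and Ben gets 9 ≥ 9 from C — Nash equilibrium.
(B, C): Ben prefers D (6 > 5) — not an equilibrium.
(B, D): Anna prefers A (6 > 4) — not an equilibrium.

(A, D)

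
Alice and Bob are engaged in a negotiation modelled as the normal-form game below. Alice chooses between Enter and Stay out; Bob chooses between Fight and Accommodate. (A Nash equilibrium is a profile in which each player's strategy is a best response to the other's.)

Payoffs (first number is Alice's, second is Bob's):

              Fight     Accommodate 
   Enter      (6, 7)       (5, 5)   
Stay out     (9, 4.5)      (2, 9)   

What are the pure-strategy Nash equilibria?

none

(Enter, Fight): Alice prefers Stay out (9 > 6) — not an equilibrium.
(Enter, Accommodate): Bob prefers Fight (7 > 5) — not an equilibrium.
(Stay out, Fight): Bob prefers Accommodate (9 > 4.5) — not an equilibrium.
(Stay out, Accommodate): Alice prefers Enter (5 > 2) — not an equilibrium.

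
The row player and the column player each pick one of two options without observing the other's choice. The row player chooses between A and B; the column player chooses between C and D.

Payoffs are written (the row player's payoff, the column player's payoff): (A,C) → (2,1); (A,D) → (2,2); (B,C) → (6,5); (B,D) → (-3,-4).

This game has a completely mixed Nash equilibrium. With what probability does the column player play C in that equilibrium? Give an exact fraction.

Let y be the probability that the column player plays C. In a completely mixed equilibrium, the row player must be indifferent between A and B.
The row player's expected payoff from A is 2y + 2(1−y); from B it is 6y − 3(1−y).
Setting these equal: 2 = 9y − 3, so y = 5/9.

5/9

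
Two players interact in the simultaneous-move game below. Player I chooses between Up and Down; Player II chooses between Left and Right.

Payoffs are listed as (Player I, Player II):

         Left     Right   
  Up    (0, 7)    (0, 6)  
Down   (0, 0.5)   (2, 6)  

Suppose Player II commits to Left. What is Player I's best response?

either — both Up and Down are best responses

Against Left, Player I earns 0 from Up and 0 from Down.
So either strategy is a best response.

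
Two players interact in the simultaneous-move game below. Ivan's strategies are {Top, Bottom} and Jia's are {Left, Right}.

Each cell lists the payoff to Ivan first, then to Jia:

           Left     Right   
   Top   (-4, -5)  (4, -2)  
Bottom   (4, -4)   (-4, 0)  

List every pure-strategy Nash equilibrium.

(Top, Right)

(Top, Left): Ivan prefers Bottom (4 > -4); Jia prefers Right (-2 > -5) — not an equilibrium.
(Top, Right): Ivan gets 4 ≥ -4 from Bottom, and Jia gets -2 ≥ -5 from Left — Nash equilibrium.
(Bottom, Left): Jia prefers Right (0 > -4) — not an equilibrium.
(Bottom, Right): Ivan prefers Top (4 > -4) — not an equilibrium.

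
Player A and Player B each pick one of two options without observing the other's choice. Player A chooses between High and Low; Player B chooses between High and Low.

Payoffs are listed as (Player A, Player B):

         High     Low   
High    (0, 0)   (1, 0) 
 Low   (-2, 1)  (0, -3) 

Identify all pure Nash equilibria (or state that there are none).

(High, High): Player A gets 0 ≥ -2 from Low, and Player B gets 0 ≥ 0 from Low — Nash equilibrium.
(High, Low): Player A gets 1 ≥ 0 from Low, and Player B gets 0 ≥ 0 from High — Nash equilibrium.
(Low, High): Player A prefers High (0 > -2) — not an equilibrium.
(Low, Low): Player A prefers High (1 > 0); Player B prefers High (1 > -3) — not an equilibrium.

(High, High) and (High, Low)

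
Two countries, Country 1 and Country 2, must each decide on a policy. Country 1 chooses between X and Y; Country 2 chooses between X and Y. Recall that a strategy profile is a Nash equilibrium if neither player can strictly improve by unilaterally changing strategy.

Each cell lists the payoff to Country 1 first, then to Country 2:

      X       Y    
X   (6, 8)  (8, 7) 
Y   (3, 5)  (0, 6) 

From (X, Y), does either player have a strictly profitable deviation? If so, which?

Country 2

Country 1 at (X, Y) earns 8; deviating to Y yields 0 — not better.
Country 2 earns 7; deviating to X yields 8 — a strict improvement.
Only Country 2 has a strictly profitable deviation.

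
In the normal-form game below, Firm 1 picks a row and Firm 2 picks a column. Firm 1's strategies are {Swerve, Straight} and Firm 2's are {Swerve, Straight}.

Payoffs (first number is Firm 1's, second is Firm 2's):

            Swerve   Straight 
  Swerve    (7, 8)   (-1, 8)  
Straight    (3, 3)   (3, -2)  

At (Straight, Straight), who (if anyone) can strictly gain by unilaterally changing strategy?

Firm 1 at (Straight, Straight) earns 3; deviating to Swerve yields -1 — not better.
Firm 2 earns -2; deviating to Swerve yields 3 — a strict improvement.
Only Firm 2 has a strictly profitable deviation.

Firm 2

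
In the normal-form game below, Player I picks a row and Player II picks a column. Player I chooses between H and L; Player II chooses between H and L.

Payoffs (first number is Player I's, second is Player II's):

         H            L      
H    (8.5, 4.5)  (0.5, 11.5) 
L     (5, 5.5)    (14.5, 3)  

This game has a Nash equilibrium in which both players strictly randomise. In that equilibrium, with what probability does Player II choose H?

4/5

Let y be the probability that Player II plays H. In a completely mixed equilibrium, Player I must be indifferent between H and L.
Player I's expected payoff from H is 8.5y + 0.5(1−y); from L it is 5y + 14.5(1−y).
Setting these equal: 8y + 0.5 = −9.5y + 14.5, so y = 4/5.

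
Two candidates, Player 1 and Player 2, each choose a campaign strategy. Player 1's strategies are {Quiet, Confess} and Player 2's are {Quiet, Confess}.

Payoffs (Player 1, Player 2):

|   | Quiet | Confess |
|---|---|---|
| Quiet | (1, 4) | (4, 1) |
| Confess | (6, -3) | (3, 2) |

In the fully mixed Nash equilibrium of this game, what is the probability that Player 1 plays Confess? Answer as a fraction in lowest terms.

Let r be the probability that Player 1 plays Quiet. In a completely mixed equilibrium, Player 2 must be indifferent between Quiet and Confess.
Player 2's expected payoff from Quiet is 4r − 3(1−r); from Confess it is r + 2(1−r).
Setting these equal: 7r − 3 = −r + 2, so r = 5/8.
Therefore Player 1 plays Confess with probability 1 − 5/8 = 3/8.

3/8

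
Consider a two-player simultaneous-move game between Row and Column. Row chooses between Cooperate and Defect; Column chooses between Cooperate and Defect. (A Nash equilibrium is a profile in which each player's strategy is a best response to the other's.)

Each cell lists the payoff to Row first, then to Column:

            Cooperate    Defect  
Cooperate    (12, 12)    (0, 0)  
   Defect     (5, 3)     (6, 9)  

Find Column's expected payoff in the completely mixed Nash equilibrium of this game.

6

First find x, the probability Row plays Cooperate, from Column's indifference between Cooperate and Defect: 12x + 3(1−x) = 9(1−x), giving x = 1/3.
Since Column is indifferent in equilibrium, Column's expected payoff equals the payoff from either column against (1/3, 2/3). Using Cooperate: 12(1/3) + 3(2/3) = 6.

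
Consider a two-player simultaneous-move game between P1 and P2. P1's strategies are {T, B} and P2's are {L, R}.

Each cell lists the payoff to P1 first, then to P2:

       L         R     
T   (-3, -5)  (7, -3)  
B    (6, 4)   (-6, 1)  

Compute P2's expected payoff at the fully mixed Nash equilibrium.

-7/5

First find x, the probability P1 plays T, from P2's indifference between L and R: −5x + 4(1−x) = −3x + (1−x), giving x = 3/5.
Since P2 is indifferent in equilibrium, P2's expected payoff equals the payoff from either column against (3/5, 2/5). Using L: −5(3/5) + 4(2/5) = -7/5.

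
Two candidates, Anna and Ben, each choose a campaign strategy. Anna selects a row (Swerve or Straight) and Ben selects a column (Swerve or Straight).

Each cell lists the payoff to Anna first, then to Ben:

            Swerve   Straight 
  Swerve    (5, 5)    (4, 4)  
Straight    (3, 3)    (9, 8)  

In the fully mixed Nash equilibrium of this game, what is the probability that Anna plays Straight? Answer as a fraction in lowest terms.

1/6

Let p be the probability that Anna plays Swerve. In a completely mixed equilibrium, Ben must be indifferent between Swerve and Straight.
Ben's expected payoff from Swerve is 5p + 3(1−p); from Straight it is 4p + 8(1−p).
Setting these equal: 2p + 3 = −4p + 8, so p = 5/6.
Therefore Anna plays Straight with probability 1 − 5/6 = 1/6.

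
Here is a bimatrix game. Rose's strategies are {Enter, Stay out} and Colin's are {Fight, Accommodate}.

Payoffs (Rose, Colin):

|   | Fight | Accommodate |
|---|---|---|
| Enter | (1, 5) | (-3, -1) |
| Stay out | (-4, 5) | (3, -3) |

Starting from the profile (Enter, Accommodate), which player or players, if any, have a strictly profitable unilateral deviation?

Both

Rose at (Enter, Accommodate) earns -3; deviating to Stay out yields 3 — a strict improvement.
Colin earns -1; deviating to Fight yields 5 — a strict improvement.
Both Rose and Colin have strictly profitable deviations.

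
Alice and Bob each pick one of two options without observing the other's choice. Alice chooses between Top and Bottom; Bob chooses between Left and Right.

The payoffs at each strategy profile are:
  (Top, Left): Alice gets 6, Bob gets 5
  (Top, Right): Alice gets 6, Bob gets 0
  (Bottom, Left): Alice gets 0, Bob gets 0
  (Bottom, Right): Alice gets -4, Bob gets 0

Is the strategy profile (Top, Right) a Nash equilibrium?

No

At (Top, Right), Alice earns 6; switching to Bottom would give -4, so Alice has no profitable deviation.
Bob earns 0; switching to Left would give 5, so Bob would deviate.
Since at least one player can profitably deviate, this is not a Nash equilibrium.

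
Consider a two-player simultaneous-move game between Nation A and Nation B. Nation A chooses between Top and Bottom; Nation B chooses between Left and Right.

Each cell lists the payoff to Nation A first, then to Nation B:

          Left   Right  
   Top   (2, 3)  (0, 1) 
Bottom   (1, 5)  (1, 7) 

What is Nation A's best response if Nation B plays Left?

Top

Against Left, Nation A earns 2 from Top and 1 from Bottom.
So Top is the best response.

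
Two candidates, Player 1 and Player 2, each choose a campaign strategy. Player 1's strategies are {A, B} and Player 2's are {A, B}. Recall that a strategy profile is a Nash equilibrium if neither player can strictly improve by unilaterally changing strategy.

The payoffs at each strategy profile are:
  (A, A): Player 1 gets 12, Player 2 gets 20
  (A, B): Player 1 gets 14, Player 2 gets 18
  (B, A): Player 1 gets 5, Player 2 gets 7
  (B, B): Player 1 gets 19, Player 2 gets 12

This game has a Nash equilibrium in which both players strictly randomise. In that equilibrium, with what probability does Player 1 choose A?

Let x be the probability that Player 1 plays A. In a completely mixed equilibrium, Player 2 must be indifferent between A and B.
Player 2's expected payoff from A is 20x + 7(1−x); from B it is 18x + 12(1−x).
Setting these equal: 13x + 7 = 6x + 12, so x = 5/7.

5/7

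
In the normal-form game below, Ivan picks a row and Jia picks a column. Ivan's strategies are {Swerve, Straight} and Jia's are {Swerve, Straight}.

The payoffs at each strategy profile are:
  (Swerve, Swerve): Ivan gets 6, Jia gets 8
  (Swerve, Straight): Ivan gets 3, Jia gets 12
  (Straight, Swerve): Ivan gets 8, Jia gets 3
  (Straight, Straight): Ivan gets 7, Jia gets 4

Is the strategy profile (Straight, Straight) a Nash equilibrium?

Yes

At (Straight, Straight), Ivan earns 7; switching to Swerve would give 3, so Ivan has no profitable deviation.
Jia earns 4; switching to Swerve would give 3, so Jia has no profitable deviation.
Neither player can gain by a unilateral deviation, so this profile is a Nash equilibrium.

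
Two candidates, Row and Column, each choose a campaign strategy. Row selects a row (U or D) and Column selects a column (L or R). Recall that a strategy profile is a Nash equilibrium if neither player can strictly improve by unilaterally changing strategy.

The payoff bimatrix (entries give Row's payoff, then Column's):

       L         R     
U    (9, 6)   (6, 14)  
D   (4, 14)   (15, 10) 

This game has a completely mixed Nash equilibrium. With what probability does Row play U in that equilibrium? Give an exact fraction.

1/3

Let r be the probability that Row plays U. In a completely mixed equilibrium, Column must be indifferent between L and R.
Column's expected payoff from L is 6r + 14(1−r); from R it is 14r + 10(1−r).
Setting these equal: −8r + 14 = 4r + 10, so r = 1/3.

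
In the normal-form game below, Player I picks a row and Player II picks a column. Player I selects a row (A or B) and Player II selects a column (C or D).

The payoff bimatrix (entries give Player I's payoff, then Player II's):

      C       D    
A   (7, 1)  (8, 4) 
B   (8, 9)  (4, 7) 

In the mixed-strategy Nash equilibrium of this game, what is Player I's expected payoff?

First find q, the probability Player II plays C, from Player I's indifference between A and B: 7q + 8(1−q) = 8q + 4(1−q), giving q = 4/5.
Since Player I is indifferent in equilibrium, Player I's expected payoff equals the payoff from either row against (4/5, 1/5). Using A: 7(4/5) + 8(1/5) = 36/5.

36/5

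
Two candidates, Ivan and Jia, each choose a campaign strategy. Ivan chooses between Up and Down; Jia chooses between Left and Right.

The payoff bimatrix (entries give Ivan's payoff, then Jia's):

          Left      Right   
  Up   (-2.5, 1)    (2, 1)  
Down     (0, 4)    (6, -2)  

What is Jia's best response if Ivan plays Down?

Left

Against Down, Jia earns 4 from Left and -2 from Right.
So Left is the best response.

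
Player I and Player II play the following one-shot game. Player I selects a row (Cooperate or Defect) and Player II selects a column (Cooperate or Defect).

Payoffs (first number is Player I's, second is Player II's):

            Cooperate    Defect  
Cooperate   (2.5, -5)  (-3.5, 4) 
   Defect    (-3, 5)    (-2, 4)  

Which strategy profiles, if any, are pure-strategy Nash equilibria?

(Cooperate, Cooperate): Player II prefers Defect (4 > -5) — not an equilibrium.
(Cooperate, Defect): Player I prefers Defect (-2 > -3.5) — not an equilibrium.
(Defect, Cooperate): Player I prefers Cooperate (2.5 > -3) — not an equilibrium.
(Defect, Defect): Player II prefers Cooperate (5 > 4) — not an equilibrium.

none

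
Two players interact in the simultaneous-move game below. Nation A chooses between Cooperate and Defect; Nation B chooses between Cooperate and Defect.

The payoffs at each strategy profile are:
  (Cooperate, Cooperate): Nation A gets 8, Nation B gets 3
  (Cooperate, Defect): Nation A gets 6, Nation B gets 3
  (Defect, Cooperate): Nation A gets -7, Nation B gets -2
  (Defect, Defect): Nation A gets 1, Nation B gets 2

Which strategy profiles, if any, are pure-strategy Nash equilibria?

(Cooperate, Cooperate): Nation A gets 8 ≥ -7 from Defect, and Nation B gets 3 ≥ 3 from Defect — Nash equilibrium.
(Cooperate, Defect): Nation A gets 6 ≥ 1 from Defect, and Nation B gets 3 ≥ 3 from Cooperate — Nash equilibrium.
(Defect, Cooperate): Nation A prefers Cooperate (8 > -7); Nation B prefers Defect (2 > -2) — not an equilibrium.
(Defect, Defect): Nation A prefers Cooperate (6 > 1) — not an equilibrium.

(Cooperate, Cooperate) and (Cooperate, Defect)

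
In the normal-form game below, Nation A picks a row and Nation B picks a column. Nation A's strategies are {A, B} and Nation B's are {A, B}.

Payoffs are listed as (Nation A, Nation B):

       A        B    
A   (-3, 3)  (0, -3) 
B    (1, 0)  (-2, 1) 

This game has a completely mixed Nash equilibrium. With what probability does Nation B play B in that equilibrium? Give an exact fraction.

Let y be the probability that Nation B plays A. In a completely mixed equilibrium, Nation A must be indifferent between A and B.
Nation A's expected payoff from A is −3y; from B it is y − 2(1−y).
Setting these equal: −3y = 3y − 2, so y = 1/3.
Therefore Nation B plays B with probability 1 − 1/3 = 2/3.

2/3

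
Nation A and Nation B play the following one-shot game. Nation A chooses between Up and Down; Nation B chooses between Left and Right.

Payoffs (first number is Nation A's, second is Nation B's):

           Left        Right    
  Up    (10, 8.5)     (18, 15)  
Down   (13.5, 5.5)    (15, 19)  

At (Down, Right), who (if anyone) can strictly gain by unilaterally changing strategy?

Nation A

Nation A at (Down, Right) earns 15; deviating to Up yields 18 — a strict improvement.
Nation B earns 19; deviating to Left yields 5.5 — not better.
Only Nation A has a strictly profitable deviation.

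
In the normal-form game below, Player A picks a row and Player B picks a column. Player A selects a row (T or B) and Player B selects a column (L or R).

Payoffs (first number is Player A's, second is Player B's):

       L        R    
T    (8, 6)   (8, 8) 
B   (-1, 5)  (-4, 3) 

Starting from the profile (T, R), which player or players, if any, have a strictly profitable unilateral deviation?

Neither

Player A at (T, R) earns 8; deviating to B yields -4 — not better.
Player B earns 8; deviating to L yields 6 — not better.
Neither player can strictly improve; the profile is a Nash equilibrium.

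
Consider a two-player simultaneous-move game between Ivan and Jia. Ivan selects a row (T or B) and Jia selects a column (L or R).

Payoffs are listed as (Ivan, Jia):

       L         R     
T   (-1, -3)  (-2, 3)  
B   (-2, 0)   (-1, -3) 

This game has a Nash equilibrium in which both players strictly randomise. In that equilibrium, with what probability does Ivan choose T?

Let x be the probability that Ivan plays T. In a completely mixed equilibrium, Jia must be indifferent between L and R.
Jia's expected payoff from L is −3x; from R it is 3x − 3(1−x).
Setting these equal: −3x = 6x − 3, so x = 1/3.

1/3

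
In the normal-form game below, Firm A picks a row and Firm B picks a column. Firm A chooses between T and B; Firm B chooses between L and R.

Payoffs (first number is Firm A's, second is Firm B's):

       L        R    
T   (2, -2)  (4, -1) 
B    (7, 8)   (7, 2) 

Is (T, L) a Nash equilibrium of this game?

At (T, L), Firm A earns 2; switching to B would give 7, so Firm A would deviate.
Firm B earns -2; switching to R would give -1, so Firm B would deviate.
Since at least one player can profitably deviate, this is not a Nash equilibrium.

No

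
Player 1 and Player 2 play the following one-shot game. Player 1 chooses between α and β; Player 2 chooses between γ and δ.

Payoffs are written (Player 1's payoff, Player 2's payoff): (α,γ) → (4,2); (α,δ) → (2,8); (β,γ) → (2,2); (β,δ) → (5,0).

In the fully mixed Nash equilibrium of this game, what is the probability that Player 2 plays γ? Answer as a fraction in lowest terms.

3/5

Let q be the probability that Player 2 plays γ. In a completely mixed equilibrium, Player 1 must be indifferent between α and β.
Player 1's expected payoff from α is 4q + 2(1−q); from β it is 2q + 5(1−q).
Setting these equal: 2q + 2 = −3q + 5, so q = 3/5.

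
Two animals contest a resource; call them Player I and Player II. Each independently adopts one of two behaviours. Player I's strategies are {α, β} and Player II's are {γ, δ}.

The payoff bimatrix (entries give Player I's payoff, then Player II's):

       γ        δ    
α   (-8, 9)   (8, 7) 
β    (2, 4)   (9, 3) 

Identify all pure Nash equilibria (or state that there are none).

(β, γ)

(α, γ): Player I prefers β (2 > -8) — not an equilibrium.
(α, δ): Player I prefers β (9 > 8); Player II prefers γ (9 > 7) — not an equilibrium.
(β, γ): Player I gets 2 ≥ -8 from α, and Player II gets 4 ≥ 3 from δ — Nash equilibrium.
(β, δ): Player II prefers γ (4 > 3) — not an equilibrium.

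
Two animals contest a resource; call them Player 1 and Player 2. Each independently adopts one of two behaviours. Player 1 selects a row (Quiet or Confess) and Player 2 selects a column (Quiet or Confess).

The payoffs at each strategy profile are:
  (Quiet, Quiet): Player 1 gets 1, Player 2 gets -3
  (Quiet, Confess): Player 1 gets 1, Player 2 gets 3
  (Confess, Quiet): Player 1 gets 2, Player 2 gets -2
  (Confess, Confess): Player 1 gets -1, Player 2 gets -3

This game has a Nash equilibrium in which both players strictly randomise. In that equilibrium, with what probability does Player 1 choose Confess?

6/7

Let p be the probability that Player 1 plays Quiet. In a completely mixed equilibrium, Player 2 must be indifferent between Quiet and Confess.
Player 2's expected payoff from Quiet is −3p − 2(1−p); from Confess it is 3p − 3(1−p).
Setting these equal: −p − 2 = 6p − 3, so p = 1/7.
Therefore Player 1 plays Confess with probability 1 − 1/7 = 6/7.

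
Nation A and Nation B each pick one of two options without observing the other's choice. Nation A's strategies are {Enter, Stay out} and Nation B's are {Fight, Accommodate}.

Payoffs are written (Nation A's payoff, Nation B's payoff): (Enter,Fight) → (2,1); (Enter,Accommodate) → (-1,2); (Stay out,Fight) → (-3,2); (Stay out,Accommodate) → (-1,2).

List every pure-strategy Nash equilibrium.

(Enter, Fight): Nation B prefers Accommodate (2 > 1) — not an equilibrium.
(Enter, Accommodate): Nation A gets -1 ≥ -1 from Stay out, and Nation B gets 2 ≥ 1 from Fight — Nash equilibrium.
(Stay out, Fight): Nation A prefers Enter (2 > -3) — not an equilibrium.
(Stay out, Accommodate): Nation A gets -1 ≥ -1 from Enter, and Nation B gets 2 ≥ 2 from Fight — Nash equilibrium.

(Enter, Accommodate) and (Stay out, Accommodate)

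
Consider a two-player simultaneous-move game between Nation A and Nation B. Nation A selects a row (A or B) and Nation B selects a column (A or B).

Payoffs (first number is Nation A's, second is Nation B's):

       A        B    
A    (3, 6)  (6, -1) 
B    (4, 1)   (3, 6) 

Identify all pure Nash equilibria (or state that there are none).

(A, A): Nation A prefers B (4 > 3) — not an equilibrium.
(A, B): Nation B prefers A (6 > -1) — not an equilibrium.
(B, A): Nation B prefers B (6 > 1) — not an equilibrium.
(B, B): Nation A prefers A (6 > 3) — not an equilibrium.

none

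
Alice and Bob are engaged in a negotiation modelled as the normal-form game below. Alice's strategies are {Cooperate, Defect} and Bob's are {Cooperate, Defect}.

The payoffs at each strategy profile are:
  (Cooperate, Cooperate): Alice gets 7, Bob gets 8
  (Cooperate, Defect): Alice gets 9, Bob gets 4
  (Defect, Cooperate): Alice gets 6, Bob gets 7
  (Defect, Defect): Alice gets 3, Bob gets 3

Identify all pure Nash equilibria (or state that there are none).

(Cooperate, Cooperate): Alice gets 7 ≥ 6 from Defect, and Bob gets 8 ≥ 4 from Defect — Nash equilibrium.
(Cooperate, Defect): Bob prefers Cooperate (8 > 4) — not an equilibrium.
(Defect, Cooperate): Alice prefers Cooperate (7 > 6) — not an equilibrium.
(Defect, Defect): Alice prefers Cooperate (9 > 3); Bob prefers Cooperate (7 > 3) — not an equilibrium.

(Cooperate, Cooperate)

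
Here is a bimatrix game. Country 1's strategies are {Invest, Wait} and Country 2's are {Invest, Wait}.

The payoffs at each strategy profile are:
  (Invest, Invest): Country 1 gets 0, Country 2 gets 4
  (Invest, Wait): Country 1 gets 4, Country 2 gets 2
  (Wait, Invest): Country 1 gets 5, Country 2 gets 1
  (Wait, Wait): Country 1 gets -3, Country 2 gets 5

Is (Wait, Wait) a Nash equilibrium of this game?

No

At (Wait, Wait), Country 1 earns -3; switching to Invest would give 4, so Country 1 would deviate.
Country 2 earns 5; switching to Invest would give 1, so Country 2 has no profitable deviation.
Since at least one player can profitably deviate, this is not a Nash equilibrium.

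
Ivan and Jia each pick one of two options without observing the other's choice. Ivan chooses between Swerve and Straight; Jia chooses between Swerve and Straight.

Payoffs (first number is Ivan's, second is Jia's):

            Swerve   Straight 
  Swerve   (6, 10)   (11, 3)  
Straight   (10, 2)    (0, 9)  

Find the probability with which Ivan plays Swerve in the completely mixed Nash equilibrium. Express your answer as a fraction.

1/2

Let x be the probability that Ivan plays Swerve. In a completely mixed equilibrium, Jia must be indifferent between Swerve and Straight.
Jia's expected payoff from Swerve is 10x + 2(1−x); from Straight it is 3x + 9(1−x).
Setting these equal: 8x + 2 = −6x + 9, so x = 1/2.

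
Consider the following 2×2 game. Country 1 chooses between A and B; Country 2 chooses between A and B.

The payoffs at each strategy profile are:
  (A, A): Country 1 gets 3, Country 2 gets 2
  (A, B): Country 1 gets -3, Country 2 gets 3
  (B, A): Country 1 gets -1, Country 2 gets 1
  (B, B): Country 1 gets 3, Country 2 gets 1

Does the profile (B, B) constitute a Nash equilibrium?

Yes

At (B, B), Country 1 earns 3; switching to A would give -3, so Country 1 has no profitable deviation.
Country 2 earns 1; switching to A would give 1, so Country 2 has no profitable deviation.
Neither player can gain by a unilateral deviation, so this profile is a Nash equilibrium.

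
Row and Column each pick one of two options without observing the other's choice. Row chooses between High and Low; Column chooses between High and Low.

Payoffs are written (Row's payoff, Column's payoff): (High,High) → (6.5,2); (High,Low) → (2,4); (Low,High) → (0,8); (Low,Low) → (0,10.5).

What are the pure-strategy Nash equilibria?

(High, Low)

(High, High): Column prefers Low (4 > 2) — not an equilibrium.
(High, Low): Row gets 2 ≥ 0 from Low, and Column gets 4 ≥ 2 from High — Nash equilibrium.
(Low, High): Row prefers High (6.5 > 0); Column prefers Low (10.5 > 8) — not an equilibrium.
(Low, Low): Row prefers High (2 > 0) — not an equilibrium.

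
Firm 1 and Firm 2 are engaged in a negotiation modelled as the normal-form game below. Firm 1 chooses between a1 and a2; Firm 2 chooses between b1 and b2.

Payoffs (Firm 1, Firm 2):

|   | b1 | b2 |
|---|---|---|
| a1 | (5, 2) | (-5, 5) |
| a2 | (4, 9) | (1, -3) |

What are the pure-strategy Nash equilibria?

none

(a1, b1): Firm 2 prefers b2 (5 > 2) — not an equilibrium.
(a1, b2): Firm 1 prefers a2 (1 > -5) — not an equilibrium.
(a2, b1): Firm 1 prefers a1 (5 > 4) — not an equilibrium.
(a2, b2): Firm 2 prefers b1 (9 > -3) — not an equilibrium.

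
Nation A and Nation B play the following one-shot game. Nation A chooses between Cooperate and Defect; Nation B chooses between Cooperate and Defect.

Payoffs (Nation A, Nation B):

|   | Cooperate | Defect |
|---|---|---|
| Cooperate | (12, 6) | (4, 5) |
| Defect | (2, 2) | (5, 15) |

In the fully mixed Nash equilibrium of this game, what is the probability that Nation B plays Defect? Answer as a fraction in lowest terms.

Let q be the probability that Nation B plays Cooperate. In a completely mixed equilibrium, Nation A must be indifferent between Cooperate and Defect.
Nation A's expected payoff from Cooperate is 12q + 4(1−q); from Defect it is 2q + 5(1−q).
Setting these equal: 8q + 4 = −3q + 5, so q = 1/11.
Therefore Nation B plays Defect with probability 1 − 1/11 = 10/11.

10/11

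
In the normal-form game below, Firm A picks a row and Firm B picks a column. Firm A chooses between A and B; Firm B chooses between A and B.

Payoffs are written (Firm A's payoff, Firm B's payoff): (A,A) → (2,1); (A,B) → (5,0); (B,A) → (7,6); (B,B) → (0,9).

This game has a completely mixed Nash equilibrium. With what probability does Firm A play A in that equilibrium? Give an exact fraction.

3/4

Let r be the probability that Firm A plays A. In a completely mixed equilibrium, Firm B must be indifferent between A and B.
Firm B's expected payoff from A is r + 6(1−r); from B it is 9(1−r).
Setting these equal: −5r + 6 = −9r + 9, so r = 3/4.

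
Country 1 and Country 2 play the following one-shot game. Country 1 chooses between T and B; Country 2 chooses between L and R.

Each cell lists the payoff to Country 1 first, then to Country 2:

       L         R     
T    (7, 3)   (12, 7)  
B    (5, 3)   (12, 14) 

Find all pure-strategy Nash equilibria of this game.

(T, L): Country 2 prefers R (7 > 3) — not an equilibrium.
(T, R): Country 1 gets 12 ≥ 12 from B, and Country 2 gets 7 ≥ 3 from L — Nash equilibrium.
(B, L): Country 1 prefers T (7 > 5); Country 2 prefers R (14 > 3) — not an equilibrium.
(B, R): Country 1 gets 12 ≥ 12 from T, and Country 2 gets 14 ≥ 3 from L — Nash equilibrium.

(T, R) and (B, R)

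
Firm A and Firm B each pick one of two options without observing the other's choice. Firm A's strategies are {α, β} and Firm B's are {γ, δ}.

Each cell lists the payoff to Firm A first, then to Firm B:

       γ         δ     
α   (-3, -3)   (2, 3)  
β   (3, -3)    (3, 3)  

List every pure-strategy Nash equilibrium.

(β, δ)

(α, γ): Firm A prefers β (3 > -3); Firm B prefers δ (3 > -3) — not an equilibrium.
(α, δ): Firm A prefers β (3 > 2) — not an equilibrium.
(β, γ): Firm B prefers δ (3 > -3) — not an equilibrium.
(β, δ): Firm A gets 3 ≥ 2 from α, and Firm B gets 3 ≥ -3 from γ — Nash equilibrium.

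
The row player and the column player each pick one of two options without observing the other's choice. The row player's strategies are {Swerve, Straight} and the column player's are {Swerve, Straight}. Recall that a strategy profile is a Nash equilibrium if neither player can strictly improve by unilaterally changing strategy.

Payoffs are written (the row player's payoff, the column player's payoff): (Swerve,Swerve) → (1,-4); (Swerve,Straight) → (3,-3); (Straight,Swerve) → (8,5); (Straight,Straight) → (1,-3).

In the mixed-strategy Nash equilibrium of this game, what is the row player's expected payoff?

23/9

First find y, the probability the column player plays Swerve, from the row player's indifference between Swerve and Straight: y + 3(1−y) = 8y + (1−y), giving y = 2/9.
Since the row player is indifferent in equilibrium, the row player's expected payoff equals the payoff from either row against (2/9, 7/9). Using Swerve: (2/9) + 3(7/9) = 23/9.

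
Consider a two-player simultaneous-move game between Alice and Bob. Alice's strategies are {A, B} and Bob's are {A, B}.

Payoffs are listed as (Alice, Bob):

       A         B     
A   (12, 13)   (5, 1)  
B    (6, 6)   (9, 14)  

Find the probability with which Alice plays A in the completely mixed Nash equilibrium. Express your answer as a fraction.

2/5

Let x be the probability that Alice plays A. In a completely mixed equilibrium, Bob must be indifferent between A and B.
Bob's expected payoff from A is 13x + 6(1−x); from B it is x + 14(1−x).
Setting these equal: 7x + 6 = −13x + 14, so x = 2/5.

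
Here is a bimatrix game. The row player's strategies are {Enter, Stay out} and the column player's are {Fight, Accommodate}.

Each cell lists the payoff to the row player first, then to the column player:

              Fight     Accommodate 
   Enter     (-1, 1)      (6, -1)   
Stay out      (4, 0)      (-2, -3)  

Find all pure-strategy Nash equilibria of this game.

(Stay out, Fight)

(Enter, Fight): the row player prefers Stay out (4 > -1) — not an equilibrium.
(Enter, Accommodate): the column player prefers Fight (1 > -1) — not an equilibrium.
(Stay out, Fight): the row player gets 4 ≥ -1 from Enter, and the column player gets 0 ≥ -3 from Accommodate — Nash equilibrium.
(Stay out, Accommodate): the row player prefers Enter (6 > -2); the column player prefers Fight (0 > -3) — not an equilibrium.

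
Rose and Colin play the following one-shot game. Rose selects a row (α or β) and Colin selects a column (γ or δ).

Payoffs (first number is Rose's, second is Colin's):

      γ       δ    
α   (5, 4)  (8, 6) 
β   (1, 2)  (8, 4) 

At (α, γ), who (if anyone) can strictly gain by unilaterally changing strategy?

Colin

Rose at (α, γ) earns 5; deviating to β yields 1 — not better.
Colin earns 4; deviating to δ yields 6 — a strict improvement.
Only Colin has a strictly profitable deviation.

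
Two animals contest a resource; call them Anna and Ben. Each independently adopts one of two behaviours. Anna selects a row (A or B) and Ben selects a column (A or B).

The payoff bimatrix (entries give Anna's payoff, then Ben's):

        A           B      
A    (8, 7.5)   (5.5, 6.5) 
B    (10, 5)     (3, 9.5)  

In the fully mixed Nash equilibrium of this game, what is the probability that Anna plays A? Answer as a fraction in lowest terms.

9/11

Let p be the probability that Anna plays A. In a completely mixed equilibrium, Ben must be indifferent between A and B.
Ben's expected payoff from A is 7.5p + 5(1−p); from B it is 6.5p + 9.5(1−p).
Setting these equal: 2.5p + 5 = −3p + 9.5, so p = 9/11.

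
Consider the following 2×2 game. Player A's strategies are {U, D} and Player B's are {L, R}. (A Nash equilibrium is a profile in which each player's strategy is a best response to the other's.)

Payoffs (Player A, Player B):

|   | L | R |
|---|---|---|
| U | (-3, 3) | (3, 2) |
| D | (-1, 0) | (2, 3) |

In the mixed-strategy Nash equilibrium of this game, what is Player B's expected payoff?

9/4

First find p, the probability Player A plays U, from Player B's indifference between L and R: 3p = 2p + 3(1−p), giving p = 3/4.
Since Player B is indifferent in equilibrium, Player B's expected payoff equals the payoff from either column against (3/4, 1/4). Using L: 3(3/4) = 9/4.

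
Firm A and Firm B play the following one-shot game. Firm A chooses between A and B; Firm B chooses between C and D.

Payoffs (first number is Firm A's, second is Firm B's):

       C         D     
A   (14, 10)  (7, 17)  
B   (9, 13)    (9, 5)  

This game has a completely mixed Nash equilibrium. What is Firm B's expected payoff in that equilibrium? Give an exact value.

First find x, the probability Firm A plays A, from Firm B's indifference between C and D: 10x + 13(1−x) = 17x + 5(1−x), giving x = 8/15.
Since Firm B is indifferent in equilibrium, Firm B's expected payoff equals the payoff from either column against (8/15, 7/15). Using C: 10(8/15) + 13(7/15) = 57/5.

57/5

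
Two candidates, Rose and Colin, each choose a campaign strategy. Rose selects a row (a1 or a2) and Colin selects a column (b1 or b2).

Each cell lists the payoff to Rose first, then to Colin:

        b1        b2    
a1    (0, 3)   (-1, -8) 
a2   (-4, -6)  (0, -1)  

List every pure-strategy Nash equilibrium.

(a1, b1) and (a2, b2)

(a1, b1): Rose gets 0 ≥ -4 from a2, and Colin gets 3 ≥ -8 from b2 — Nash equilibrium.
(a1, b2): Rose prefers a2 (0 > -1); Colin prefers b1 (3 > -8) — not an equilibrium.
(a2, b1): Rose prefers a1 (0 > -4); Colin prefers b2 (-1 > -6) — not an equilibrium.
(a2, b2): Rose gets 0 ≥ -1 from a1, and Colin gets -1 ≥ -6 from b1 — Nash equilibrium.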